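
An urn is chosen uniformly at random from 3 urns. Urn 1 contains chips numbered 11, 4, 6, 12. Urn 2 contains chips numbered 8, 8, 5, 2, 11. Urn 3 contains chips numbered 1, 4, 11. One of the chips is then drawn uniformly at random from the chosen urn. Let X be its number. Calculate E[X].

E[X | urn 1] = (11+4+6+12)/4 = 33/4.
E[X | urn 2] = (8+8+5+2+11)/5 = 34/5.
E[X | urn 3] = (1+4+11)/3 = 16/3.
By the law of total expectation,
E[X] = (1/3)·(33/4) + (1/3)·(34/5) + (1/3)·(16/3) = 1223/180.

1223/180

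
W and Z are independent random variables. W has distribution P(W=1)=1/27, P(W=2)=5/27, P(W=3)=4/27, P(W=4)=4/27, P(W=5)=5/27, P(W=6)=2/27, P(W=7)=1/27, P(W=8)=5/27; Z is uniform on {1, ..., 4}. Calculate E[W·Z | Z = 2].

P(Z = 2) = 1/4.
Summing WZ·P(x,y) over outcomes with Z = 2 gives 41/18.
E[W·Z | Z = 2] = (41/18) / (1/4) = 82/9.

82/9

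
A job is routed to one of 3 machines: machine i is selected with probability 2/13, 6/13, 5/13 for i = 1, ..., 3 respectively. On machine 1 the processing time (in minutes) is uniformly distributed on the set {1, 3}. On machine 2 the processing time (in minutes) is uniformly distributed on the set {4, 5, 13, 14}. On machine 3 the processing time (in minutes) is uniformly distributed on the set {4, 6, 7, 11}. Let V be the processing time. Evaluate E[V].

E[V | machine 1] = (1+3)/2 = 2.
E[V | machine 2] = (4+5+13+14)/4 = 9.
E[V | machine 3] = (4+6+7+11)/4 = 7.
By the law of total expectation,
E[V] = (2/13)·(2) + (6/13)·(9) + (5/13)·(7) = 93/13.

93/13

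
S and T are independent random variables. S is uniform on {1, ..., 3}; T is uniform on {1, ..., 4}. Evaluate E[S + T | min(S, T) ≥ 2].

Outcomes with min(S, T) ≥ 2: (2,2), (2,3), (2,4), (3,2), (3,3), (3,4), each with probability 1/12.
E[S + T | min(S, T) ≥ 2] = (4 + 5 + 6 + 5 + 6 + 7) / 6 = 11/2.

11/2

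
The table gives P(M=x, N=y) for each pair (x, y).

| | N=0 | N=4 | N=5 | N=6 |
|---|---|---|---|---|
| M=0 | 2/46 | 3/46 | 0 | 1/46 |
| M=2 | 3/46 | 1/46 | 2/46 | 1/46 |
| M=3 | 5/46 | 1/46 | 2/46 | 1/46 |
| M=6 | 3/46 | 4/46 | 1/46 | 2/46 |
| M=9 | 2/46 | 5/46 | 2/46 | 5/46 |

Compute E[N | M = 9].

30/7

P(M = 9) = 7/23.
Σ N·P over the event = 0·(2/46) + 4·(5/46) + 5·(2/46) + 6·(5/46) = 30/23.
E[N | M = 9] = (30/23) / (7/23) = 30/7.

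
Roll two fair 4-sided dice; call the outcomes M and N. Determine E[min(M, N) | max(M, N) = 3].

Outcomes with max(M, N) = 3: (1,3), (2,3), (3,1), (3,2), (3,3), each with probability 1/16.
E[min(M, N) | max(M, N) = 3] = (1 + 2 + 1 + 2 + 3) / 5 = 9/5.

9/5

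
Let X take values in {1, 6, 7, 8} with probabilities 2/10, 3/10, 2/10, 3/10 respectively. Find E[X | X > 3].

P(X > 3) = 4/5.
Σ over the event: 6·3/10 + 7·1/5 + 8·3/10 = 28/5.
E[X | X > 3] = (28/5) / (4/5) = 7.

7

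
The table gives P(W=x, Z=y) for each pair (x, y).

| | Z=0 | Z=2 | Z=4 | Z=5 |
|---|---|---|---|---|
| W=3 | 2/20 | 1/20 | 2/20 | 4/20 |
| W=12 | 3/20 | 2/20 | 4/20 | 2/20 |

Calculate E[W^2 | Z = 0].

90

P(Z = 0) = 1/4.
Σ W^2·P over the event = 9·(2/20) + 144·(3/20) = 45/2.
E[W^2 | Z = 0] = (45/2) / (1/4) = 90.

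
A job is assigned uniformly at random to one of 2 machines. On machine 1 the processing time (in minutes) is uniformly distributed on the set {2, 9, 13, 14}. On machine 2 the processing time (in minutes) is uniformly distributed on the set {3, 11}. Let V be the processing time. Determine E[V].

E[V | machine 1] = (2+9+13+14)/4 = 19/2.
E[V | machine 2] = (3+11)/2 = 7.
E[V] = (1/2)·(19/2) + (1/2)·(7) = 33/4.

33/4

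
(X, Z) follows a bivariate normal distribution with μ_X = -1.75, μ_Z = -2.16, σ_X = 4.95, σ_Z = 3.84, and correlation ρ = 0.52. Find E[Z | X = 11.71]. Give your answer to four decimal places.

For a bivariate normal, E[Z | X=x] = μ_Z + ρ·(σ_Z/σ_X)·(x − μ_X).
E[Z | X=11.71] = -2.16 + (0.52)·(3.84/4.95)·(11.71 − (-1.75)) = -2.16 + (0.403394)·(13.46) = 3.2697.

3.2697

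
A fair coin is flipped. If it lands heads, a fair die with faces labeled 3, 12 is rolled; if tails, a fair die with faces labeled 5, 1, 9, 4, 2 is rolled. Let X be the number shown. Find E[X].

117/20

E[X | heads] = (3+12)/2 = 15/2.
E[X | tails] = (5+1+9+4+2)/5 = 21/5.
By the law of total expectation,
E[X] = (1/2)·(15/2) + (1/2)·(21/5) = 117/20.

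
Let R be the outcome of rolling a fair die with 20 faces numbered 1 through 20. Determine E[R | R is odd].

Given R is odd, R is equally likely to be any of {1, 3, 5, 7, 9, 11, 13, 15, 17, 19}.
E[R | R is odd] = (1 + 3 + 5 + 7 + 9 + 11 + 13 + 15 + 17 + 19) / 10 = 10.

10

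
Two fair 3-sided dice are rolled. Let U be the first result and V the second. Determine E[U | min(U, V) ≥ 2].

5/2

Outcomes with min(U, V) ≥ 2: (2,2), (2,3), (3,2), (3,3), each with probability 1/9.
E[U | min(U, V) ≥ 2] = (2 + 2 + 3 + 3) / 4 = 5/2.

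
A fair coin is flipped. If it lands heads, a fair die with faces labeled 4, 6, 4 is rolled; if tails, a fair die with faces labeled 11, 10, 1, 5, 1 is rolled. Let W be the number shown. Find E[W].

E[W | heads] = (4+6+4)/3 = 14/3.
E[W | tails] = (11+10+1+5+1)/5 = 28/5.
E[W] = (1/2)·(14/3) + (1/2)·(28/5) = 77/15.

77/15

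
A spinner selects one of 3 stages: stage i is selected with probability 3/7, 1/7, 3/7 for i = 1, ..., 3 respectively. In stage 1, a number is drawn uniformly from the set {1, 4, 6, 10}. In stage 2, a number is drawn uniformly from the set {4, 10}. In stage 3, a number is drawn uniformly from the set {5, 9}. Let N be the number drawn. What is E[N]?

25/4

E[N | stage 1] = (1+4+6+10)/4 = 21/4.
E[N | stage 2] = (4+10)/2 = 7.
E[N | stage 3] = (5+9)/2 = 7.
By the law of total expectation,
E[N] = (3/7)·(21/4) + (1/7)·(7) + (3/7)·(7) = 25/4.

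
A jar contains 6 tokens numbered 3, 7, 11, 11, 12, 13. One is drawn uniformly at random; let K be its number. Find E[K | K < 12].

P(K < 12) = 2/3.
Σ over the event: 3·1/6 + 7·1/6 + 11·1/3 = 16/3.
E[K | K < 12] = (16/3) / (2/3) = 8.

8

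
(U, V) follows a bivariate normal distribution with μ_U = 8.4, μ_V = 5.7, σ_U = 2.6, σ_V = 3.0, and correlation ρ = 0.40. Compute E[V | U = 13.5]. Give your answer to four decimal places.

8.0538

E[V | U=x] = μ_V + ρ(σ_V/σ_U)(x − μ_U) for jointly normal variables.
E[V | U=13.5] = 5.7 + (0.40)·(3.0/2.6)·(13.5 − (8.4)) = 5.7 + (0.461538)·(5.1) = 8.0538.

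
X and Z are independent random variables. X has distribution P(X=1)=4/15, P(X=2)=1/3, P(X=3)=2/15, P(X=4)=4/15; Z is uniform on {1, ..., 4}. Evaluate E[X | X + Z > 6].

P(X + Z > 6) = 1/6.
Summing X·P(x,y) over outcomes with X + Z > 6 gives 19/30.
E[X | X + Z > 6] = (19/30) / (1/6) = 19/5.

19/5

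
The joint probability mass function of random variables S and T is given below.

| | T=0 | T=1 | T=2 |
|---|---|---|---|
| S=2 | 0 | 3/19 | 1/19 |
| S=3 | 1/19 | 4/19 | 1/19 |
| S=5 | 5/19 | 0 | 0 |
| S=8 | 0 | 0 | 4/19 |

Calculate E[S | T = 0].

14/3

P(T = 0) = 6/19.
Σ S·P over the event = 3·(1/19) + 5·(5/19) = 28/19.
E[S | T = 0] = (28/19) / (6/19) = 14/3.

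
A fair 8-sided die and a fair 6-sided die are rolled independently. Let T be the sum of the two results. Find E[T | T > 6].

314/33

P(T > 6) = 11/16.
Σ over the event: 7·1/8 + 8·1/8 + 9·1/8 + 10·5/48 + 11·1/12 + 12·1/16 + 13·1/24 + 14·1/48 = 157/24.
E[T | T > 6] = (157/24) / (11/16) = 314/33.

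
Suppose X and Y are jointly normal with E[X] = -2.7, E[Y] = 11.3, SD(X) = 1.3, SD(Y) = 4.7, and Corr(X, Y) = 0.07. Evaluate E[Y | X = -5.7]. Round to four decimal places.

The regression of Y on X has slope ρ·σ_Y/σ_X and passes through (μ_X, μ_Y).
E[Y | X=-5.7] = 11.3 + (0.07)·(4.7/1.3)·(-5.7 − (-2.7)) = 11.3 + (0.25308)·(-3) = 10.5408.

10.5408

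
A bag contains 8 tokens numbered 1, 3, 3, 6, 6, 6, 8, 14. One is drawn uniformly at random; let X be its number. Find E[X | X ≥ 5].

P(X ≥ 5) = 5/8.
Σ over the event: 6·3/8 + 8·1/8 + 14·1/8 = 5.
E[X | X ≥ 5] = (5) / (5/8) = 8.

8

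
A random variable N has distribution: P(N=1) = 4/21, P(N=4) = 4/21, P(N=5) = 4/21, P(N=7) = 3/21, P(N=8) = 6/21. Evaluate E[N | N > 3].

P(N > 3) = 17/21.
Σ over the event: 4·4/21 + 5·4/21 + 7·1/7 + 8·2/7 = 5.
E[N | N > 3] = (5) / (17/21) = 105/17.

105/17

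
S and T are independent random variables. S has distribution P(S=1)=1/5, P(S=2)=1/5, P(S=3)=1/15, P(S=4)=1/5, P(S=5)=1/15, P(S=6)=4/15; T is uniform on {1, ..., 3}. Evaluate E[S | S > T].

135/29

P(S > T) = 29/45.
Summing S·P(x,y) over outcomes with S > T gives 3.
E[S | S > T] = (3) / (29/45) = 135/29.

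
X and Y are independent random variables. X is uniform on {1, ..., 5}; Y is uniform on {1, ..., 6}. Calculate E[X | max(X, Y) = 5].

35/9

P(max(X, Y) = 5) = 3/10.
Summing X·P(x,y) over outcomes with max(X, Y) = 5 gives 7/6.
E[X | max(X, Y) = 5] = (7/6) / (3/10) = 35/9.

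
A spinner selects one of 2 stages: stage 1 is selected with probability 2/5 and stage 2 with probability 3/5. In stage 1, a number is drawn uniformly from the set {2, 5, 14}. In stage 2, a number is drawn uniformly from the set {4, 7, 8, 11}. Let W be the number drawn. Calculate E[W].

73/10

E[W | stage 1] = (2+5+14)/3 = 7.
E[W | stage 2] = (4+7+8+11)/4 = 15/2.
E[W] = (2/5)·(7) + (3/5)·(15/2) = 73/10.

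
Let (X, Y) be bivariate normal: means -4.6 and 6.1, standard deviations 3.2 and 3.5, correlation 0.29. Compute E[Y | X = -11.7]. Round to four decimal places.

3.8480

The regression of Y on X has slope ρ·σ_Y/σ_X and passes through (μ_X, μ_Y).
E[Y | X=-11.7] = 6.1 + (0.29)·(3.5/3.2)·(-11.7 − (-4.6)) = 6.1 + (0.31719)·(-7.1) = 3.8480.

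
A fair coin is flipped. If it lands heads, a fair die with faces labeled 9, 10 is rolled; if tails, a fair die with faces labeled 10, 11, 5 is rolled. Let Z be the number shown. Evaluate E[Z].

109/12

E[Z | heads] = (9+10)/2 = 19/2.
E[Z | tails] = (10+11+5)/3 = 26/3.
E[Z] = (1/2)·(19/2) + (1/2)·(26/3) = 109/12.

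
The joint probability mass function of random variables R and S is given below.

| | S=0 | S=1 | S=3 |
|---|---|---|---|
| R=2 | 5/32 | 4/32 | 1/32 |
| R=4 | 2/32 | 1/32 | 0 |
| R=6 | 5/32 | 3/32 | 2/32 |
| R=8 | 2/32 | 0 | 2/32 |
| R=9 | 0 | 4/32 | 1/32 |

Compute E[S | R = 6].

9/10

P(R = 6) = 5/16.
Summing S·P(R=x,S=y) over the conditioning event gives 9/32.
E[S | R = 6] = (9/32) / (5/16) = 9/10.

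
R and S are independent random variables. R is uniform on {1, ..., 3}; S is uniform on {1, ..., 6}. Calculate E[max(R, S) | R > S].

Outcomes with R > S: (2,1), (3,1), (3,2), each with probability 1/18.
E[max(R, S) | R > S] = (2 + 3 + 3) / 3 = 8/3.

8/3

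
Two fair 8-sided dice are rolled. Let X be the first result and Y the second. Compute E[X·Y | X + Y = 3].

Outcomes with X + Y = 3: (1,2), (2,1), each with probability 1/64.
E[X·Y | X + Y = 3] = (2 + 2) / 2 = 2.

2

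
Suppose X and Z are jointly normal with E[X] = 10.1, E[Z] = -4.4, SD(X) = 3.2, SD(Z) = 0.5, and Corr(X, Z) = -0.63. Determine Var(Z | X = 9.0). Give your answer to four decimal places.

0.1508

For a bivariate normal, Var(Z | X=x) = σ_Z²(1 − ρ²).
Var(Z | X=9.0) = (0.5)²·(1 − (-0.63)²) = 0.25·0.6031 = 0.1508.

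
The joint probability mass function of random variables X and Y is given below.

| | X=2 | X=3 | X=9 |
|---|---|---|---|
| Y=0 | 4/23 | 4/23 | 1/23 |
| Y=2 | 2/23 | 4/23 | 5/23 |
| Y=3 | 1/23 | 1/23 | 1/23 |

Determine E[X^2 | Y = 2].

449/11

P(Y = 2) = 11/23.
Σ X^2·P over the event = 4·(2/23) + 9·(4/23) + 81·(5/23) = 449/23.
E[X^2 | Y = 2] = (449/23) / (11/23) = 449/11.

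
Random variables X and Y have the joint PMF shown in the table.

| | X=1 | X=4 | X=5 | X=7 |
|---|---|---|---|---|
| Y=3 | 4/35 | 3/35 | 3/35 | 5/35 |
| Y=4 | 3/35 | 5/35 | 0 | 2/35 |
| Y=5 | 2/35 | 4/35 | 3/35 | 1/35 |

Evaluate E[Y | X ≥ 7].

P(X ≥ 7) = 8/35.
Σ Y·P over the event = 3·(5/35) + 4·(2/35) + 5·(1/35) = 4/5.
E[Y | X ≥ 7] = (4/5) / (8/35) = 7/2.

7/2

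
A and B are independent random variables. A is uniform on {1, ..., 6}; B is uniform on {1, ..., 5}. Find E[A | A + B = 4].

2

Outcomes with A + B = 4: (1,3), (2,2), (3,1), each with probability 1/30.
E[A | A + B = 4] = (1 + 2 + 3) / 3 = 2.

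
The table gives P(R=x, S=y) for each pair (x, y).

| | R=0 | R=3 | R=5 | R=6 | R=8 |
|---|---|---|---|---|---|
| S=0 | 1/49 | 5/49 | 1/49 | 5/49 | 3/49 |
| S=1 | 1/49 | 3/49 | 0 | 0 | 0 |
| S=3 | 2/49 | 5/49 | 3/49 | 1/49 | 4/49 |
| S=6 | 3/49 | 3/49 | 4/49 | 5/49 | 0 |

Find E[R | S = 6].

P(S = 6) = 15/49.
Σ R·P over the event = 0·(3/49) + 3·(3/49) + 5·(4/49) + 6·(5/49) = 59/49.
E[R | S = 6] = (59/49) / (15/49) = 59/15.

59/15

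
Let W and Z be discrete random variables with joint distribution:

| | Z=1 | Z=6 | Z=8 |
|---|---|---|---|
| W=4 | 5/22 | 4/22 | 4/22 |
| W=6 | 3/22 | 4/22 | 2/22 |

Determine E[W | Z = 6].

P(Z = 6) = 4/11.
Σ W·P over the event = 4·(4/22) + 6·(4/22) = 20/11.
E[W | Z = 6] = (20/11) / (4/11) = 5.

5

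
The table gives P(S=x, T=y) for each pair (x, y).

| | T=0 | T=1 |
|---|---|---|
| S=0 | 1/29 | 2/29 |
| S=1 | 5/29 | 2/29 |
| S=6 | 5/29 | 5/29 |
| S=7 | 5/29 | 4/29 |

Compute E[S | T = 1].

P(T = 1) = 13/29.
Summing S·P(S=x,T=y) over the conditioning event gives 60/29.
E[S | T = 1] = (60/29) / (13/29) = 60/13.

60/13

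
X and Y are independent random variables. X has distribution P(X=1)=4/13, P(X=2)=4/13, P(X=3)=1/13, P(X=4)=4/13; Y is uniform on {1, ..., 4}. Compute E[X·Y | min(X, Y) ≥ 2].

P(min(X, Y) ≥ 2) = 27/52.
Summing XY·P(x,y) over outcomes with min(X, Y) ≥ 2 gives 243/52.
E[X·Y | min(X, Y) ≥ 2] = (243/52) / (27/52) = 9.

9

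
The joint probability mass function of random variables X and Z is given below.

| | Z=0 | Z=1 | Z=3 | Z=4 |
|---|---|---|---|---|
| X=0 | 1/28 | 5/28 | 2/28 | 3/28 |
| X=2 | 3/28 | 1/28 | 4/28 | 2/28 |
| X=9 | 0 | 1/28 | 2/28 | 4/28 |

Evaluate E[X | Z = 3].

13/4

P(Z = 3) = 2/7.
Σ X·P over the event = 0·(2/28) + 2·(4/28) + 9·(2/28) = 13/14.
E[X | Z = 3] = (13/14) / (2/7) = 13/4.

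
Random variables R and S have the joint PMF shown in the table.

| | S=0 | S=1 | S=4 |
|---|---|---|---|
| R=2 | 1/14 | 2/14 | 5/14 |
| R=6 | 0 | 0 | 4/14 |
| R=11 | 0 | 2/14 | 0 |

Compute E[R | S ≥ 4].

34/9

P(S ≥ 4) = 9/14.
Summing R·P(R=x,S=y) over the conditioning event gives 17/7.
E[R | S ≥ 4] = (17/7) / (9/14) = 34/9.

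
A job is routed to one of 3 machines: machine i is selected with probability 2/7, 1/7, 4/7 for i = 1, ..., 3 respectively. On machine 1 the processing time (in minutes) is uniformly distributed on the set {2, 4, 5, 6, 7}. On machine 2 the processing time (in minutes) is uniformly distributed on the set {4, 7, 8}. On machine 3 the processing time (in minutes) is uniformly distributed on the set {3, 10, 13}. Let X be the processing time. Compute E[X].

E[X | machine 1] = (2+4+5+6+7)/5 = 24/5.
E[X | machine 2] = (4+7+8)/3 = 19/3.
E[X | machine 3] = (3+10+13)/3 = 26/3.
By the law of total expectation,
E[X] = (2/7)·(24/5) + (1/7)·(19/3) + (4/7)·(26/3) = 253/35.

253/35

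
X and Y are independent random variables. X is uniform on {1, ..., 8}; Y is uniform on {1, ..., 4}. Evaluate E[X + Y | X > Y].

87/11

P(X > Y) = 11/16.
Summing (X+Y)·P(x,y) over outcomes with X > Y gives 87/16.
E[X + Y | X > Y] = (87/16) / (11/16) = 87/11.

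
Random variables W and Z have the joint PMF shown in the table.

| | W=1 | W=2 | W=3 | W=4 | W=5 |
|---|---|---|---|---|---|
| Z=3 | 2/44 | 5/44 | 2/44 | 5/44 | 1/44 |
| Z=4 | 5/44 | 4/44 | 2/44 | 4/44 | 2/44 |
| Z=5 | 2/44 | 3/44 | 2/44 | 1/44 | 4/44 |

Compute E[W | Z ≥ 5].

19/6

P(Z ≥ 5) = 3/11.
Summing W·P(W=x,Z=y) over the conditioning event gives 19/22.
E[W | Z ≥ 5] = (19/22) / (3/11) = 19/6.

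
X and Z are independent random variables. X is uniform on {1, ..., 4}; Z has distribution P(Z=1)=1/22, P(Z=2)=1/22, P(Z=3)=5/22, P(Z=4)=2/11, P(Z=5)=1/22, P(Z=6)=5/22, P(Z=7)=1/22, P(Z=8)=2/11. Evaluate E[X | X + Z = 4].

10/7

P(X + Z = 4) = 7/88.
Summing X·P(x,y) over outcomes with X + Z = 4 gives 5/44.
E[X | X + Z = 4] = (5/44) / (7/88) = 10/7.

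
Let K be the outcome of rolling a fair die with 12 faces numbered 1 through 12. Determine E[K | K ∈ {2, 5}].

P(K ∈ {2, 5}) = 1/6.
Σ over the event: 2·1/12 + 5·1/12 = 7/12.
E[K | K ∈ {2, 5}] = (7/12) / (1/6) = 7/2.

7/2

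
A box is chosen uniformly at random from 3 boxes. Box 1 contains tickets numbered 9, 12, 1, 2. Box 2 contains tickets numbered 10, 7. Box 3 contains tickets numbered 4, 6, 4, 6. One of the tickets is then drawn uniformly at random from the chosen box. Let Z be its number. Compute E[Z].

E[Z | box 1] = (9+12+1+2)/4 = 6.
E[Z | box 2] = (10+7)/2 = 17/2.
E[Z | box 3] = (4+6+4+6)/4 = 5.
E[Z] = (1/3)·(6) + (1/3)·(17/2) + (1/3)·(5) = 13/2.

13/2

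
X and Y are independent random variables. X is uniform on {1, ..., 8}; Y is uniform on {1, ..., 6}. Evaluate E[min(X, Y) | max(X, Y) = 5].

Outcomes with max(X, Y) = 5: (1,5), (2,5), (3,5), (4,5), (5,1), (5,2), (5,3), (5,4), (5,5), each with probability 1/48.
E[min(X, Y) | max(X, Y) = 5] = (1 + 2 + 3 + 4 + 1 + 2 + 3 + 4 + 5) / 9 = 25/9.

25/9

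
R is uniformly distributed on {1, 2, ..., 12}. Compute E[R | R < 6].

3

Given R < 6, R is equally likely to be any of {1, 2, 3, 4, 5}.
E[R | R < 6] = (1 + 2 + 3 + 4 + 5) / 5 = 3.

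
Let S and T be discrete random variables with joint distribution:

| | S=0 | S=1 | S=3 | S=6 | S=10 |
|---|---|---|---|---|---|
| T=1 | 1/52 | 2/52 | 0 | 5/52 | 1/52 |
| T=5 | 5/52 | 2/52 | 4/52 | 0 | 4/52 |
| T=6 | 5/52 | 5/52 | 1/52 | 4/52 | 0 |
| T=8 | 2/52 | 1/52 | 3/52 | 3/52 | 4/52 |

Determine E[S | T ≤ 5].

4

P(T ≤ 5) = 6/13.
Σ S·P over the event = 0·(1/52) + 0·(5/52) + 1·(2/52) + 1·(2/52) + 3·(4/52) + 6·(5/52) + 10·(1/52) + 10·(4/52) = 24/13.
E[S | T ≤ 5] = (24/13) / (6/13) = 4.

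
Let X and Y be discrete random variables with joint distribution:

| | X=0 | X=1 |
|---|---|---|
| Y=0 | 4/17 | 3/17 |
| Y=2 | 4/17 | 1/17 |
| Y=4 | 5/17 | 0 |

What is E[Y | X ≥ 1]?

P(X ≥ 1) = 4/17.
Σ Y·P over the event = 0·(3/17) + 2·(1/17) = 2/17.
E[Y | X ≥ 1] = (2/17) / (4/17) = 1/2.

1/2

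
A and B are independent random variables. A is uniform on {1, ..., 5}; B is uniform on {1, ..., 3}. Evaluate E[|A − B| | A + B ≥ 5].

17/9

P(A + B ≥ 5) = 3/5.
Summing |A−B|·P(x,y) over outcomes with A + B ≥ 5 gives 17/15.
E[|A − B| | A + B ≥ 5] = (17/15) / (3/5) = 17/9.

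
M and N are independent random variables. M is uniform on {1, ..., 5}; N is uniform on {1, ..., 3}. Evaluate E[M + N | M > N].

17/3

Outcomes with M > N: (2,1), (3,1), (3,2), (4,1), (4,2), (4,3), (5,1), (5,2), (5,3), each with probability 1/15.
E[M + N | M > N] = (3 + 4 + 5 + 5 + 6 + 7 + 6 + 7 + 8) / 9 = 17/3.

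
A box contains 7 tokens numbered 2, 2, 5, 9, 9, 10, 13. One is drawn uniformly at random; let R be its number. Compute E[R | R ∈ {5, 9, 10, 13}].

P(R ∈ {5, 9, 10, 13}) = 5/7.
Σ over the event: 5·1/7 + 9·2/7 + 10·1/7 + 13·1/7 = 46/7.
E[R | R ∈ {5, 9, 10, 13}] = (46/7) / (5/7) = 46/5.

46/5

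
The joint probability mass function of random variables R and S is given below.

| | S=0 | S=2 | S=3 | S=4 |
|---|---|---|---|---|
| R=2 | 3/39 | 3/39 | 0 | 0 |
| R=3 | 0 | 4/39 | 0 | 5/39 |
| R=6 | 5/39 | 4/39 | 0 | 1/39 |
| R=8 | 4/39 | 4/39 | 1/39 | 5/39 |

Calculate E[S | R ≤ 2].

1

P(R ≤ 2) = 2/13.
Σ S·P over the event = 0·(3/39) + 2·(3/39) = 2/13.
E[S | R ≤ 2] = (2/13) / (2/13) = 1.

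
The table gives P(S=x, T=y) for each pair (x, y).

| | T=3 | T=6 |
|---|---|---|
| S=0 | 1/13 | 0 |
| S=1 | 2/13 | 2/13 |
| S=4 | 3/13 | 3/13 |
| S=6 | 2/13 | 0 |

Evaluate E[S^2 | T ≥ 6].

10

P(T ≥ 6) = 5/13.
Σ S^2·P over the event = 1·(2/13) + 16·(3/13) = 50/13.
E[S^2 | T ≥ 6] = (50/13) / (5/13) = 10.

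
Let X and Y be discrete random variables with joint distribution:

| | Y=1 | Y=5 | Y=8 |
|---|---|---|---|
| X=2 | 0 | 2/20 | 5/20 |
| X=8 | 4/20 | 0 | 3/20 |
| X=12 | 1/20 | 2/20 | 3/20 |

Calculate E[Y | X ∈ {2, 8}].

39/7

P(X ∈ {2, 8}) = 7/10.
Summing Y·P(X=x,Y=y) over the conditioning event gives 39/10.
E[Y | X ∈ {2, 8}] = (39/10) / (7/10) = 39/7.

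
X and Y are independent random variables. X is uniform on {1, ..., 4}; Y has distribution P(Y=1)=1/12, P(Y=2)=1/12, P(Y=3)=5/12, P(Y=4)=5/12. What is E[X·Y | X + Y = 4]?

22/7

P(X + Y = 4) = 7/48.
Summing XY·P(x,y) over outcomes with X + Y = 4 gives 11/24.
E[X·Y | X + Y = 4] = (11/24) / (7/48) = 22/7.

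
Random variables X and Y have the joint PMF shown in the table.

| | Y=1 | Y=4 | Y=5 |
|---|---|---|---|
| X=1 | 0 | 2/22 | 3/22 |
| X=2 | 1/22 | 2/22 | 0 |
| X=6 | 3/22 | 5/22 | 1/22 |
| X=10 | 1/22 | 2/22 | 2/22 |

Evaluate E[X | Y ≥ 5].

29/6

P(Y ≥ 5) = 3/11.
Σ X·P over the event = 1·(3/22) + 6·(1/22) + 10·(2/22) = 29/22.
E[X | Y ≥ 5] = (29/22) / (3/11) = 29/6.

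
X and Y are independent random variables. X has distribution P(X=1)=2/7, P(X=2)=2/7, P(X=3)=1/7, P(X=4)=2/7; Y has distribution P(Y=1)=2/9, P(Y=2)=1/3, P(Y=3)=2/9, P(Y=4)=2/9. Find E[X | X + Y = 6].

19/6

P(X + Y = 6) = 4/21.
Summing X·P(x,y) over outcomes with X + Y = 6 gives 38/63.
E[X | X + Y = 6] = (38/63) / (4/21) = 19/6.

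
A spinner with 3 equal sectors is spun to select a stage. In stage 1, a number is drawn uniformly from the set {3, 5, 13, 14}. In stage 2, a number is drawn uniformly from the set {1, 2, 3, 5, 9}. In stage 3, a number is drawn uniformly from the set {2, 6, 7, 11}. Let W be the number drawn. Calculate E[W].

77/12

E[W | stage 1] = (3+5+13+14)/4 = 35/4.
E[W | stage 2] = (1+2+3+5+9)/5 = 4.
E[W | stage 3] = (2+6+7+11)/4 = 13/2.
E[W] = (1/3)·(35/4) + (1/3)·(4) + (1/3)·(13/2) = 77/12.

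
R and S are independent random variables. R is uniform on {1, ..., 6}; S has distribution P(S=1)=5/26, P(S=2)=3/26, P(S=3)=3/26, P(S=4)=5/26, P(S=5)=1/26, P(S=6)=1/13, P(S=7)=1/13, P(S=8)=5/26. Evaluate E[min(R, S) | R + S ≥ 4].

394/143

P(R + S ≥ 4) = 11/12.
Summing min(R,S)·P(x,y) over outcomes with R + S ≥ 4 gives 197/78.
E[min(R, S) | R + S ≥ 4] = (197/78) / (11/12) = 394/143.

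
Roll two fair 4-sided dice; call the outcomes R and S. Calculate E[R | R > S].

10/3

P(R > S) = 3/8.
Summing R·P(x,y) over outcomes with R > S gives 5/4.
E[R | R > S] = (5/4) / (3/8) = 10/3.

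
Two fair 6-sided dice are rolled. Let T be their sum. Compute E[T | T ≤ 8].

P(T ≤ 8) = 13/18.
Σ over the event: 2·1/36 + 3·1/18 + 4·1/12 + 5·1/9 + 6·5/36 + 7·1/6 + 8·5/36 = 38/9.
E[T | T ≤ 8] = (38/9) / (13/18) = 76/13.

76/13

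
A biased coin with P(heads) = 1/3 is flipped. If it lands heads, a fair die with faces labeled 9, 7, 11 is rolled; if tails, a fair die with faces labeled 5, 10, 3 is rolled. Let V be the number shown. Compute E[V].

E[V | heads] = (9+7+11)/3 = 9.
E[V | tails] = (5+10+3)/3 = 6.
By the law of total expectation,
E[V] = (1/3)·(9) + (2/3)·(6) = 7.

7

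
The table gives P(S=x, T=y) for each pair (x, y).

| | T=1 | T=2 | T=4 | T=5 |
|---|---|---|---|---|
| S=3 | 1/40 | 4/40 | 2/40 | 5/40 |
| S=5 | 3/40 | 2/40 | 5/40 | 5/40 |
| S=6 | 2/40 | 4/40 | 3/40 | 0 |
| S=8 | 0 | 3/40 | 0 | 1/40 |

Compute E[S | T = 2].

70/13

P(T = 2) = 13/40.
Σ S·P over the event = 3·(4/40) + 5·(2/40) + 6·(4/40) + 8·(3/40) = 7/4.
E[S | T = 2] = (7/4) / (13/40) = 70/13.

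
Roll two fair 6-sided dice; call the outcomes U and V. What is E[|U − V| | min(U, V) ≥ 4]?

Outcomes with min(U, V) ≥ 4: (4,4), (4,5), (4,6), (5,4), (5,5), (5,6), (6,4), (6,5), (6,6), each with probability 1/36.
E[|U − V| | min(U, V) ≥ 4] = (0 + 1 + 2 + 1 + 0 + 1 + 2 + 1 + 0) / 9 = 8/9.

8/9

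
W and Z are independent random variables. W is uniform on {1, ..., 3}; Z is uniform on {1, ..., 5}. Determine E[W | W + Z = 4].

Outcomes with W + Z = 4: (1,3), (2,2), (3,1), each with probability 1/15.
E[W | W + Z = 4] = (1 + 2 + 3) / 3 = 2.

2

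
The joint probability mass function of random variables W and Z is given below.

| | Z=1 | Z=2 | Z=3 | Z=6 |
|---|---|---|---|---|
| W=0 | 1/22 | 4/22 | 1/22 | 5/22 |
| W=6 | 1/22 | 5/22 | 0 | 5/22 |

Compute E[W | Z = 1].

3

P(Z = 1) = 1/11.
Σ W·P over the event = 0·(1/22) + 6·(1/22) = 3/11.
E[W | Z = 1] = (3/11) / (1/11) = 3.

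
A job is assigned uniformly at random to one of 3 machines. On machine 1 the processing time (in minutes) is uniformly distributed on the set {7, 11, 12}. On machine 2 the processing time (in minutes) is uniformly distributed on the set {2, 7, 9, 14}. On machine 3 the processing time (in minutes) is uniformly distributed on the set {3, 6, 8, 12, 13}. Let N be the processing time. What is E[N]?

E[N | machine 1] = (7+11+12)/3 = 10.
E[N | machine 2] = (2+7+9+14)/4 = 8.
E[N | machine 3] = (3+6+8+12+13)/5 = 42/5.
By the law of total expectation,
E[N] = (1/3)·(10) + (1/3)·(8) + (1/3)·(42/5) = 44/5.

44/5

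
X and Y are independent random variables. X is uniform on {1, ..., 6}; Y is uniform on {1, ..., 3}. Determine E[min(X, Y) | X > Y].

P(X > Y) = 2/3.
Summing min(X,Y)·P(x,y) over outcomes with X > Y gives 11/9.
E[min(X, Y) | X > Y] = (11/9) / (2/3) = 11/6.

11/6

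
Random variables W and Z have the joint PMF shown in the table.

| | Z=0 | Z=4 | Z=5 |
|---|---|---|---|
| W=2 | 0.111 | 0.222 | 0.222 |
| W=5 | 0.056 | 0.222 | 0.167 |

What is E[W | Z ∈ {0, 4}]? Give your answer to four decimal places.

3.3650

P(Z ∈ {0, 4}) = 0.611.
Summing W·P(W=x,Z=y) over the conditioning event gives 2.056.
E[W | Z ∈ {0, 4}] = (2.056) / (0.611) = 3.3650.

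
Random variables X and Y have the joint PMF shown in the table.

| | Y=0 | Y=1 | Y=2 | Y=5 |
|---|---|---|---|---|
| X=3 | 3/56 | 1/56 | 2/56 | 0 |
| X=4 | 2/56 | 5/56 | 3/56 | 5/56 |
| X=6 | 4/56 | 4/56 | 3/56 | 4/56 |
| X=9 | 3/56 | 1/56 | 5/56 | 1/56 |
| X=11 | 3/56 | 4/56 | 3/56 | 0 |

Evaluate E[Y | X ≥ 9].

P(X ≥ 9) = 5/14.
Σ Y·P over the event = 0·(3/56) + 1·(1/56) + 2·(5/56) + 5·(1/56) + 0·(3/56) + 1·(4/56) + 2·(3/56) = 13/28.
E[Y | X ≥ 9] = (13/28) / (5/14) = 13/10.

13/10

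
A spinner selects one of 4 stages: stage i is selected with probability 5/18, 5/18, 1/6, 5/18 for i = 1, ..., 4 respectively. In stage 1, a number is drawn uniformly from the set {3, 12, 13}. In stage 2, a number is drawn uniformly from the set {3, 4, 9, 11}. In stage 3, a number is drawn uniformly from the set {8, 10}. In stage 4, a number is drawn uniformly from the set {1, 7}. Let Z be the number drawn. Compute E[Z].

E[Z | stage 1] = (3+12+13)/3 = 28/3.
E[Z | stage 2] = (3+4+9+11)/4 = 27/4.
E[Z | stage 3] = (8+10)/2 = 9.
E[Z | stage 4] = (1+7)/2 = 4.
By the law of total expectation,
E[Z] = (5/18)·(28/3) + (5/18)·(27/4) + (1/6)·(9) + (5/18)·(4) = 1529/216.

1529/216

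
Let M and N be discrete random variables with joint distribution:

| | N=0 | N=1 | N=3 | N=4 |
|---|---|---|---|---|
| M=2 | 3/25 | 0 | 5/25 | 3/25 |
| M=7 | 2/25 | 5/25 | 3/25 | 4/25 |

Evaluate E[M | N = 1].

7

P(N = 1) = 1/5.
Σ M·P over the event = 7·(5/25) = 7/5.
E[M | N = 1] = (7/5) / (1/5) = 7.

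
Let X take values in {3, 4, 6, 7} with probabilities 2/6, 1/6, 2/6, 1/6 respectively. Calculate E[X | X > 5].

P(X > 5) = 1/2.
Σ over the event: 6·1/3 + 7·1/6 = 19/6.
E[X | X > 5] = (19/6) / (1/2) = 19/3.

19/3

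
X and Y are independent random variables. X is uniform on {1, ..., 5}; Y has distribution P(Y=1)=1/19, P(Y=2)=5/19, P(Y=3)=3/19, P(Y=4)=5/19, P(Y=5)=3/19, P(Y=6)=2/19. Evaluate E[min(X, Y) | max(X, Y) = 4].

P(max(X, Y) = 4) = 29/95.
Summing min(X,Y)·P(x,y) over outcomes with max(X, Y) = 4 gives 14/19.
E[min(X, Y) | max(X, Y) = 4] = (14/19) / (29/95) = 70/29.

70/29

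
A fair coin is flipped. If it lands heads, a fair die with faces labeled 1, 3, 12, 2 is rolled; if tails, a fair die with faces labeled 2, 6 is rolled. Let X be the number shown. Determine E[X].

17/4

E[X | heads] = (1+3+12+2)/4 = 9/2.
E[X | tails] = (2+6)/2 = 4.
E[X] = (1/2)·(9/2) + (1/2)·(4) = 17/4.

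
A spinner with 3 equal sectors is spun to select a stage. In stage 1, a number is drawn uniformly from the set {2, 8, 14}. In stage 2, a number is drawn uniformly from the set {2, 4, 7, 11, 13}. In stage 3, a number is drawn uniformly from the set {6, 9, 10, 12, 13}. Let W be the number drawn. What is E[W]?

E[W | stage 1] = (2+8+14)/3 = 8.
E[W | stage 2] = (2+4+7+11+13)/5 = 37/5.
E[W | stage 3] = (6+9+10+12+13)/5 = 10.
By the law of total expectation,
E[W] = (1/3)·(8) + (1/3)·(37/5) + (1/3)·(10) = 127/15.

127/15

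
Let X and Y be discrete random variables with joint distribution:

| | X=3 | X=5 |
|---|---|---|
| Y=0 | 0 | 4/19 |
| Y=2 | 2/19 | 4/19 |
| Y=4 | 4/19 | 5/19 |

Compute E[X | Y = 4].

P(Y = 4) = 9/19.
Summing X·P(X=x,Y=y) over the conditioning event gives 37/19.
E[X | Y = 4] = (37/19) / (9/19) = 37/9.

37/9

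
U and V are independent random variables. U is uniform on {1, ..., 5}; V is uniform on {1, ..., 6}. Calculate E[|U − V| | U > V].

2

Outcomes with U > V: (2,1), (3,1), (3,2), (4,1), (4,2), (4,3), (5,1), (5,2), (5,3), (5,4), each with probability 1/30.
E[|U − V| | U > V] = (1 + 2 + 1 + 3 + 2 + 1 + 4 + 3 + 2 + 1) / 10 = 2.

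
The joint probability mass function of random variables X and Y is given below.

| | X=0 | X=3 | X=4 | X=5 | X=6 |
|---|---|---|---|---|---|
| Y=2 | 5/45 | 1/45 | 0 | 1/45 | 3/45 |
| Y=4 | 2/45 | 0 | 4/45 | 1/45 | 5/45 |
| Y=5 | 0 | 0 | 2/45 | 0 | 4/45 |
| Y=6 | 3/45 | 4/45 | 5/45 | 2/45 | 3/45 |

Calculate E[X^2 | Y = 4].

P(Y = 4) = 4/15.
Σ X^2·P over the event = 0·(2/45) + 16·(4/45) + 25·(1/45) + 36·(5/45) = 269/45.
E[X^2 | Y = 4] = (269/45) / (4/15) = 269/12.

269/12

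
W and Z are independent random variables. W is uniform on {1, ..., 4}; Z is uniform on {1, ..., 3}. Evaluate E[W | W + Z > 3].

26/9

P(W + Z > 3) = 3/4.
Summing W·P(x,y) over outcomes with W + Z > 3 gives 13/6.
E[W | W + Z > 3] = (13/6) / (3/4) = 26/9.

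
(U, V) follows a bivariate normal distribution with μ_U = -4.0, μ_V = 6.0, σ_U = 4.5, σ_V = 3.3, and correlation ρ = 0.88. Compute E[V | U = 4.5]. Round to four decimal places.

11.4853

For a bivariate normal, E[V | U=x] = μ_V + ρ·(σ_V/σ_U)·(x − μ_U).
E[V | U=4.5] = 6.0 + (0.88)·(3.3/4.5)·(4.5 − (-4.0)) = 6.0 + (0.64533)·(8.5) = 11.4853.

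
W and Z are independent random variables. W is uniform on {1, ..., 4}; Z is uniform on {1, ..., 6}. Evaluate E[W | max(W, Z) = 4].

22/7

Outcomes with max(W, Z) = 4: (1,4), (2,4), (3,4), (4,1), (4,2), (4,3), (4,4), each with probability 1/24.
E[W | max(W, Z) = 4] = (1 + 2 + 3 + 4 + 4 + 4 + 4) / 7 = 22/7.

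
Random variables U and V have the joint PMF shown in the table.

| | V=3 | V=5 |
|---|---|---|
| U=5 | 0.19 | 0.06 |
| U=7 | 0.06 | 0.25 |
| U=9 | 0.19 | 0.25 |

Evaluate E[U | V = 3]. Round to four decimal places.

P(V = 3) = 0.44.
Σ U·P over the event = 5·(0.19) + 7·(0.06) + 9·(0.19) = 3.08.
E[U | V = 3] = (3.08) / (0.44) = 7.0000.

7.0000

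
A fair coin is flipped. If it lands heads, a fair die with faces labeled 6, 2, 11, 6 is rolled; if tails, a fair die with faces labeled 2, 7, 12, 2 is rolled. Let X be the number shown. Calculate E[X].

6

E[X | heads] = (6+2+11+6)/4 = 25/4.
E[X | tails] = (2+7+12+2)/4 = 23/4.
By the law of total expectation,
E[X] = (1/2)·(25/4) + (1/2)·(23/4) = 6.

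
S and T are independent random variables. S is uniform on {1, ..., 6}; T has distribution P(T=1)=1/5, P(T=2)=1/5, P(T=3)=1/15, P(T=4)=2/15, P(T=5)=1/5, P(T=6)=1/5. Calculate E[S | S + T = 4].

16/7

P(S + T = 4) = 7/90.
Summing S·P(x,y) over outcomes with S + T = 4 gives 8/45.
E[S | S + T = 4] = (8/45) / (7/90) = 16/7.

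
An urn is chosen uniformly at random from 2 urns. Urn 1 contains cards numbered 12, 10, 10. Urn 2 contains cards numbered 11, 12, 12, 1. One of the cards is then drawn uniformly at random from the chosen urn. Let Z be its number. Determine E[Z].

59/6

E[Z | urn 1] = (12+10+10)/3 = 32/3.
E[Z | urn 2] = (11+12+12+1)/4 = 9.
E[Z] = (1/2)·(32/3) + (1/2)·(9) = 59/6.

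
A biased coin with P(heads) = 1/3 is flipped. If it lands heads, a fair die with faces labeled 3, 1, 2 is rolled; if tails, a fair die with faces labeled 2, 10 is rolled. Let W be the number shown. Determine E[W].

14/3

E[W | heads] = (3+1+2)/3 = 2.
E[W | tails] = (2+10)/2 = 6.
E[W] = (1/3)·(2) + (2/3)·(6) = 14/3.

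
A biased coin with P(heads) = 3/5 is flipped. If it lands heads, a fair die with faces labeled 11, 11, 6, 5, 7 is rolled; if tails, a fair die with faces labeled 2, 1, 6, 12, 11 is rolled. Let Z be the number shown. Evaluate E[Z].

184/25

E[Z | heads] = (11+11+6+5+7)/5 = 8.
E[Z | tails] = (2+1+6+12+11)/5 = 32/5.
By the law of total expectation,
E[Z] = (3/5)·(8) + (2/5)·(32/5) = 184/25.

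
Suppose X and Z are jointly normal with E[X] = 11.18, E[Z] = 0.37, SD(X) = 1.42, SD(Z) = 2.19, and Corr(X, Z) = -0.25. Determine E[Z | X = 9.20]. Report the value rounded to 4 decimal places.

1.1334

E[Z | X=x] = μ_Z + ρ(σ_Z/σ_X)(x − μ_X) for jointly normal variables.
E[Z | X=9.20] = 0.37 + (-0.25)·(2.19/1.42)·(9.20 − (11.18)) = 0.37 + (-0.38556)·(-1.98) = 1.1334.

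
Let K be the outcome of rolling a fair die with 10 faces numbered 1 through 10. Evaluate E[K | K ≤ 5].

3

Given K ≤ 5, K is equally likely to be any of {1, 2, 3, 4, 5}.
E[K | K ≤ 5] = (1 + 2 + 3 + 4 + 5) / 5 = 3.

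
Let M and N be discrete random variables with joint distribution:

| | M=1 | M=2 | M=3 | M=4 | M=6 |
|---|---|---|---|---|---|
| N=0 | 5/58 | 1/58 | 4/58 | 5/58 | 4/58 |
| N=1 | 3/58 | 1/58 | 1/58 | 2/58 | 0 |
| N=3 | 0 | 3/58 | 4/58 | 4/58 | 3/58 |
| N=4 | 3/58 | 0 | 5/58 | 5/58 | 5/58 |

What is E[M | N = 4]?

P(N = 4) = 9/29.
Σ M·P over the event = 1·(3/58) + 3·(5/58) + 4·(5/58) + 6·(5/58) = 34/29.
E[M | N = 4] = (34/29) / (9/29) = 34/9.

34/9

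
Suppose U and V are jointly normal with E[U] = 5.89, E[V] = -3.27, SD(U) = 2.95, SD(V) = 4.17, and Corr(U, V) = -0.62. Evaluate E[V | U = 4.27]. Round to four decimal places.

For a bivariate normal, E[V | U=x] = μ_V + ρ·(σ_V/σ_U)·(x − μ_U).
E[V | U=4.27] = -3.27 + (-0.62)·(4.17/2.95)·(4.27 − (5.89)) = -3.27 + (-0.87641)·(-1.62) = -1.8502.

-1.8502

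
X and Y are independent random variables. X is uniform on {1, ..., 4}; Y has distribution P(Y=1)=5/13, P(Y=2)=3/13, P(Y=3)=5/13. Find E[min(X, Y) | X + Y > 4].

P(X + Y > 4) = 1/2.
Summing min(X,Y)·P(x,y) over outcomes with X + Y > 4 gives 57/52.
E[min(X, Y) | X + Y > 4] = (57/52) / (1/2) = 57/26.

57/26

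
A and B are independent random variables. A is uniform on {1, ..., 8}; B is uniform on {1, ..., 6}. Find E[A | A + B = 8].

9/2

Outcomes with A + B = 8: (2,6), (3,5), (4,4), (5,3), (6,2), (7,1), each with probability 1/48.
E[A | A + B = 8] = (2 + 3 + 4 + 5 + 6 + 7) / 6 = 9/2.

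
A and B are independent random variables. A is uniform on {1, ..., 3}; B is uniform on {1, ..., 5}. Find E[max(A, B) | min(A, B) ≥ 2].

Outcomes with min(A, B) ≥ 2: (2,2), (2,3), (2,4), (2,5), (3,2), (3,3), (3,4), (3,5), each with probability 1/15.
E[max(A, B) | min(A, B) ≥ 2] = (2 + 3 + 4 + 5 + 3 + 3 + 4 + 5) / 8 = 29/8.

29/8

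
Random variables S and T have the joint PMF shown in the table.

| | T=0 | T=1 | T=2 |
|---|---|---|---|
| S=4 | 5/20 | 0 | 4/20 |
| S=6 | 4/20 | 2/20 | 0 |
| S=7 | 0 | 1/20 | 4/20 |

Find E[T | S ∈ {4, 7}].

P(S ∈ {4, 7}) = 7/10.
Σ T·P over the event = 0·(5/20) + 2·(4/20) + 1·(1/20) + 2·(4/20) = 17/20.
E[T | S ∈ {4, 7}] = (17/20) / (7/10) = 17/14.

17/14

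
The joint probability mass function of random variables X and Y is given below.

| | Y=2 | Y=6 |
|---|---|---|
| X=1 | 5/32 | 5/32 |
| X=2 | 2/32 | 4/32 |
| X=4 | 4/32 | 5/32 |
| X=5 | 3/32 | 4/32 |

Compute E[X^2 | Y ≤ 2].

76/7

P(Y ≤ 2) = 7/16.
Summing X^2·P(X=x,Y=y) over the conditioning event gives 19/4.
E[X^2 | Y ≤ 2] = (19/4) / (7/16) = 76/7.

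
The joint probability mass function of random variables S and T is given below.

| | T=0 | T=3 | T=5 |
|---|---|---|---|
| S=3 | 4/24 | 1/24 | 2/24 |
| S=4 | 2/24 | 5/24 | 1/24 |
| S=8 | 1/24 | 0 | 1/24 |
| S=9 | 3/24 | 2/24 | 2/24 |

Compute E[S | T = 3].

41/8

P(T = 3) = 1/3.
Σ S·P over the event = 3·(1/24) + 4·(5/24) + 9·(2/24) = 41/24.
E[S | T = 3] = (41/24) / (1/3) = 41/8.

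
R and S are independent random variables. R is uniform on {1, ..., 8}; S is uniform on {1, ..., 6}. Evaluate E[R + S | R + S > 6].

314/33

P(R + S > 6) = 11/16.
Summing (R+S)·P(x,y) over outcomes with R + S > 6 gives 157/24.
E[R + S | R + S > 6] = (157/24) / (11/16) = 314/33.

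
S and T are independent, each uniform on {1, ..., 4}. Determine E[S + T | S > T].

Outcomes with S > T: (2,1), (3,1), (3,2), (4,1), (4,2), (4,3), each with probability 1/16.
E[S + T | S > T] = (3 + 4 + 5 + 5 + 6 + 7) / 6 = 5.

5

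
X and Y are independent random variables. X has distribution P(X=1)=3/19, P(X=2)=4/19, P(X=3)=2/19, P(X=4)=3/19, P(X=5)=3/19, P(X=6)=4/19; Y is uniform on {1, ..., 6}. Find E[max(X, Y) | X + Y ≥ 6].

435/83

P(X + Y ≥ 6) = 83/114.
Summing max(X,Y)·P(x,y) over outcomes with X + Y ≥ 6 gives 145/38.
E[max(X, Y) | X + Y ≥ 6] = (145/38) / (83/114) = 435/83.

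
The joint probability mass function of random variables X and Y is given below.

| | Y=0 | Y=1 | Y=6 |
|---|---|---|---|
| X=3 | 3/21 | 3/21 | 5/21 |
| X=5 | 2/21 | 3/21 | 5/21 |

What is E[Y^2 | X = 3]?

P(X = 3) = 11/21.
Summing Y^2·P(X=x,Y=y) over the conditioning event gives 61/7.
E[Y^2 | X = 3] = (61/7) / (11/21) = 183/11.

183/11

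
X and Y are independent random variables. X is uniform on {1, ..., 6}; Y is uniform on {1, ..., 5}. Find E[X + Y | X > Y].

7

P(X > Y) = 1/2.
Summing (X+Y)·P(x,y) over outcomes with X > Y gives 7/2.
E[X + Y | X > Y] = (7/2) / (1/2) = 7.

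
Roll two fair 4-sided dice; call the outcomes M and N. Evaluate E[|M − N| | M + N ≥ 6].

1

P(M + N ≥ 6) = 3/8.
Summing |M−N|·P(x,y) over outcomes with M + N ≥ 6 gives 3/8.
E[|M − N| | M + N ≥ 6] = (3/8) / (3/8) = 1.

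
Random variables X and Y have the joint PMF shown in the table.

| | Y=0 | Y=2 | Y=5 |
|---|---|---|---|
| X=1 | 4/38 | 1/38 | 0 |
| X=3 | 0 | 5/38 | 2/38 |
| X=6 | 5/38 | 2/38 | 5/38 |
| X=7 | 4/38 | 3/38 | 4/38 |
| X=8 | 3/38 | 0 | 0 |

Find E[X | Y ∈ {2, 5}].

113/22

P(Y ∈ {2, 5}) = 11/19.
Σ X·P over the event = 1·(1/38) + 3·(5/38) + 3·(2/38) + 6·(2/38) + 6·(5/38) + 7·(3/38) + 7·(4/38) = 113/38.
E[X | Y ∈ {2, 5}] = (113/38) / (11/19) = 113/22.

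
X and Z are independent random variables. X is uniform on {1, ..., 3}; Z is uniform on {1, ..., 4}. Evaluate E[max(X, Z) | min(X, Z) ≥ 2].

19/6

Outcomes with min(X, Z) ≥ 2: (2,2), (2,3), (2,4), (3,2), (3,3), (3,4), each with probability 1/12.
E[max(X, Z) | min(X, Z) ≥ 2] = (2 + 3 + 4 + 3 + 3 + 4) / 6 = 19/6.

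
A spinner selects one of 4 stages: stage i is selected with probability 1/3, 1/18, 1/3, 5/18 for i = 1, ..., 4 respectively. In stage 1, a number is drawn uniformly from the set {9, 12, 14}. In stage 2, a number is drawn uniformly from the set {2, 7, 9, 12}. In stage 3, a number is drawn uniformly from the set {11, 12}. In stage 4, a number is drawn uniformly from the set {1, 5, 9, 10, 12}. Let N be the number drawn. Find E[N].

367/36

E[N | stage 1] = (9+12+14)/3 = 35/3.
E[N | stage 2] = (2+7+9+12)/4 = 15/2.
E[N | stage 3] = (11+12)/2 = 23/2.
E[N | stage 4] = (1+5+9+10+12)/5 = 37/5.
E[N] = (1/3)·(35/3) + (1/18)·(15/2) + (1/3)·(23/2) + (5/18)·(37/5) = 367/36.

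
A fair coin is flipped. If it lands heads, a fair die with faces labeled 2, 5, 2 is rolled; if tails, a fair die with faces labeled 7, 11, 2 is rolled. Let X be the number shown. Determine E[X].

E[X | heads] = (2+5+2)/3 = 3.
E[X | tails] = (7+11+2)/3 = 20/3.
By the law of total expectation,
E[X] = (1/2)·(3) + (1/2)·(20/3) = 29/6.

29/6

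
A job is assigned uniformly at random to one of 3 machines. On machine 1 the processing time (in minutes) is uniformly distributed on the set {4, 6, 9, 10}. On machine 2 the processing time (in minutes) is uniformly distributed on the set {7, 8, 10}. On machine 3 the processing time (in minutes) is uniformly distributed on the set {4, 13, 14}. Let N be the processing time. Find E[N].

E[N | machine 1] = (4+6+9+10)/4 = 29/4.
E[N | machine 2] = (7+8+10)/3 = 25/3.
E[N | machine 3] = (4+13+14)/3 = 31/3.
E[N] = (1/3)·(29/4) + (1/3)·(25/3) + (1/3)·(31/3) = 311/36.

311/36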